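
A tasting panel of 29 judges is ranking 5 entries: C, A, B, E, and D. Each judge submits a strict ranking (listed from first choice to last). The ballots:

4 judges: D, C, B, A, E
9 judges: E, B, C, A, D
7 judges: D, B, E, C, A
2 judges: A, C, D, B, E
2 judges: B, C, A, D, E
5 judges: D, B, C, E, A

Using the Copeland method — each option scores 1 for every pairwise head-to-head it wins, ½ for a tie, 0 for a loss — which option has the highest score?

C: beats A; loses to B, E, and D → score 1.
A: loses to C, B, E, and D → score 0.
B: beats C, A, and E; loses to D → score 3.
E: beats C and A; loses to B and D → score 2.
D: beats C, A, B, and E → score 4.
D has the best pairwise record.

D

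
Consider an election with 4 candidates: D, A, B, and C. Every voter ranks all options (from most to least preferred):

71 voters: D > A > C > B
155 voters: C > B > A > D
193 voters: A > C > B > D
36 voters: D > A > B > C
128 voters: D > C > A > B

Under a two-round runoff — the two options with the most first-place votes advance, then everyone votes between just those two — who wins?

Round 1 first-place votes: D 235, A 193, B 0, C 155.
D and A advance.
Runoff: D is preferred to A by 235 voters; A by 348.
A wins the runoff.

A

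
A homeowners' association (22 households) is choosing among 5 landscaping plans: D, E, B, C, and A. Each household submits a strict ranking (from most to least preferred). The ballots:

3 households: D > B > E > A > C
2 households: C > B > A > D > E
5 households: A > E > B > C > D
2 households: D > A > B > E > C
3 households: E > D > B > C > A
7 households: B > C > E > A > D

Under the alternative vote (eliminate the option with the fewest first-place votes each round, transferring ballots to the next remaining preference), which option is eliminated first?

Round 1: D 5, E 3, B 7, C 2, A 5. Eliminate C.

C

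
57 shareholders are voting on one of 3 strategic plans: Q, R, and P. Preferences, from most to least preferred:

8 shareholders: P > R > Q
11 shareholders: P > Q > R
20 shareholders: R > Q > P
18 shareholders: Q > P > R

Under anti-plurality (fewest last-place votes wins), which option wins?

Q

Last-place votes: Q 8, R 29, P 20.
Q is ranked last by the fewest voters, so Q wins.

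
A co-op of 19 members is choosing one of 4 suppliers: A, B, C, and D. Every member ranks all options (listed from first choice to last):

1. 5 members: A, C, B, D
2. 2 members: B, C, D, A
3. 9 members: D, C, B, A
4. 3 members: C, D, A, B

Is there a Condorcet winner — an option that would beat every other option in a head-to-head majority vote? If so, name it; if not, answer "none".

C

C vs A: 14–5 for C.
C vs B: 17–2 for C.
C vs D: 10–9 for C.
C beats every other option head-to-head.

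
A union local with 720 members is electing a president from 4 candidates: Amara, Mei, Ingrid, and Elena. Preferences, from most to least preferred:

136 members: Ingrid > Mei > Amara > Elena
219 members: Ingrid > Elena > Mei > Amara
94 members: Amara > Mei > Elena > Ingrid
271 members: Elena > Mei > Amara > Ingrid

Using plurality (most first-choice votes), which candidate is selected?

Ingrid

First-place votes: Amara 94, Mei 0, Ingrid 355, Elena 271.
Ingrid has the most first-place votes.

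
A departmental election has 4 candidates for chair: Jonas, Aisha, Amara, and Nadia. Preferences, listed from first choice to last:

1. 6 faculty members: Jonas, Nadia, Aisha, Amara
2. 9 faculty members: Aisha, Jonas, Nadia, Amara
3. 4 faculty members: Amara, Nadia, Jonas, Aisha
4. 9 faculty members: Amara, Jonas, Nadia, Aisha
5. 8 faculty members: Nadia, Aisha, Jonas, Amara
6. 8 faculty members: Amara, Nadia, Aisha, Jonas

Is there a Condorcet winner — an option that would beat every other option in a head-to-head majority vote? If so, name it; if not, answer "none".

none

Checking pairwise contests:
Aisha beats Jonas 25–19.
Nadia beats Aisha 35–9.
Jonas beats Amara 23–21.
Jonas beats Nadia 24–20.
Every option loses at least one head-to-head, so there is no Condorcet winner.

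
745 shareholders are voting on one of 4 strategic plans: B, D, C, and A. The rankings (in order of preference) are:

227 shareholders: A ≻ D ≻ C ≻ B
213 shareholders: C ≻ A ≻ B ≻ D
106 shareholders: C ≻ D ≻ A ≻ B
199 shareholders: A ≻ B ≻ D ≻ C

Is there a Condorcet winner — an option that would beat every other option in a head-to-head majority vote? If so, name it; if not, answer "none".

A

A vs B: 745–0 for A.
A vs D: 639–106 for A.
A vs C: 426–319 for A.
A beats every other option head-to-head.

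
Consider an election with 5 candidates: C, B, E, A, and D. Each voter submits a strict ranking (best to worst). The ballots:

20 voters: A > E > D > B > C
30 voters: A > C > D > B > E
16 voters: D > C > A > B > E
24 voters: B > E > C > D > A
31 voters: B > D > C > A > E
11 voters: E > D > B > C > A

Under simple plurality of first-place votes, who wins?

First-place votes: C 0, B 55, E 11, A 50, D 16.
B has the most first-place votes.

B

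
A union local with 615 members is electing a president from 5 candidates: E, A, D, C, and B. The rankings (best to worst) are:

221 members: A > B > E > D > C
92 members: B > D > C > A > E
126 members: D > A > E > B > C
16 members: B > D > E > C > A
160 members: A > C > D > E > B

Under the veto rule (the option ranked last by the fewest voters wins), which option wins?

D

Last-place votes: E 92, A 16, D 0, C 347, B 160.
D is ranked last by the fewest voters, so D wins.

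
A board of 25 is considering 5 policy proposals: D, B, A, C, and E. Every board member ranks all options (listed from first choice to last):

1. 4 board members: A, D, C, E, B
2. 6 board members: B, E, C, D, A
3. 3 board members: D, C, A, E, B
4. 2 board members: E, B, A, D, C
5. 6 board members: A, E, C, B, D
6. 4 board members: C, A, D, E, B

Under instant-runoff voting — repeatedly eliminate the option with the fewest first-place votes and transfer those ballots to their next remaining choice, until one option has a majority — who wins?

A

Round 1: D 3, B 6, A 10, C 4, E 2. Eliminate E.
Round 2: D 3, B 8, A 10, C 4. Eliminate D.
Round 3: B 8, A 10, C 7. Eliminate C.
Round 4: B 8, A 17. A has a majority.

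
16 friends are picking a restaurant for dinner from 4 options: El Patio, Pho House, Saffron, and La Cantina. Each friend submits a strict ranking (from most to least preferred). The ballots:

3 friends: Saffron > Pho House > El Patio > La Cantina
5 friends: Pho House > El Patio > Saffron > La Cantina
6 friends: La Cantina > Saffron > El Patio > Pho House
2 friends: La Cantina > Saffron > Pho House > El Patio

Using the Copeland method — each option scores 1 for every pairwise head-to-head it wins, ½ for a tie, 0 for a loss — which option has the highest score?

El Patio: ties La Cantina; loses to Pho House and Saffron → score 0.5.
Pho House: beats El Patio; ties La Cantina; loses to Saffron → score 1.5.
Saffron: beats El Patio and Pho House; ties La Cantina → score 2.5.
La Cantina: ties El Patio, Pho House, and Saffron → score 1.5.
Saffron has the best pairwise record.

Saffron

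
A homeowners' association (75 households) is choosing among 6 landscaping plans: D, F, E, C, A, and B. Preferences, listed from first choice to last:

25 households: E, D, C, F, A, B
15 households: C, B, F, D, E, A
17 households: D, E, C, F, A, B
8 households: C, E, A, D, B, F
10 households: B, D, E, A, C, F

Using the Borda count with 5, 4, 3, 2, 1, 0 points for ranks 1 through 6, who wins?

D: 25·4 + 15·2 + 17·5 + 8·2 + 10·4 = 271
F: 25·2 + 15·3 + 17·2 + 8·0 + 10·0 = 129
E: 25·5 + 15·1 + 17·4 + 8·4 + 10·3 = 270
C: 25·3 + 15·5 + 17·3 + 8·5 + 10·1 = 251
A: 25·1 + 15·0 + 17·1 + 8·3 + 10·2 = 86
B: 25·0 + 15·4 + 17·0 + 8·1 + 10·5 = 118
D has the highest Borda score (271).

D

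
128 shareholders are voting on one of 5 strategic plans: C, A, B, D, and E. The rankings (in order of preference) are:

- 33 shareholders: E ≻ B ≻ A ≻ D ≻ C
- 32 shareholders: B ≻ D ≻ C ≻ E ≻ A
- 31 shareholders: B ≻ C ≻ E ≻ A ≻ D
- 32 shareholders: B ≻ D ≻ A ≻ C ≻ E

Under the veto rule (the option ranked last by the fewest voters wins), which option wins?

Last-place votes: C 33, A 32, B 0, D 31, E 32.
B is ranked last by the fewest voters, so B wins.

B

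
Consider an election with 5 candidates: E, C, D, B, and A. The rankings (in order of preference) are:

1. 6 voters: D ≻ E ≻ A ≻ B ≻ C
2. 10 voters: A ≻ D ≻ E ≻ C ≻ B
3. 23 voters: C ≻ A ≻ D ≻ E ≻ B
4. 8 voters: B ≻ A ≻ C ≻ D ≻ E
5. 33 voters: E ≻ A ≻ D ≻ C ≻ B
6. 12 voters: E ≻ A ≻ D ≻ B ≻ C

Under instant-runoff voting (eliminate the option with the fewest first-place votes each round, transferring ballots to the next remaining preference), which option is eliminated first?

D

Round 1: E 45, C 23, D 6, B 8, A 10. Eliminate D.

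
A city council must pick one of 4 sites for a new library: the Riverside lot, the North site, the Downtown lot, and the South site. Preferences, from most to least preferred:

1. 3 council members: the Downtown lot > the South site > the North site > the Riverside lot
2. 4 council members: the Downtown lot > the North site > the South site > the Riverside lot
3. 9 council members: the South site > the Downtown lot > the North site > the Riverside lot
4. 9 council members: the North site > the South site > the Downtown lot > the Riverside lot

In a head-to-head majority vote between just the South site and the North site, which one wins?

Voters preferring the South site to the North site: 12; preferring the North site to the South site: 13.
the North site wins the head-to-head.

the North site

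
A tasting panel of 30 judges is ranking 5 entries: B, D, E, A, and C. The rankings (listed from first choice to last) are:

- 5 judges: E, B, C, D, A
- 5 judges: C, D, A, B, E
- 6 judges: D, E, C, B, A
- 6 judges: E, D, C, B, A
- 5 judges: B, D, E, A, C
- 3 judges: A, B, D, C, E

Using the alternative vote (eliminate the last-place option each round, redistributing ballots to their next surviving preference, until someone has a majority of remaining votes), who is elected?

Round 1: B 5, D 6, E 11, A 3, C 5. Eliminate A.
Round 2: B 8, D 6, E 11, C 5. Eliminate C.
Round 3: B 8, D 11, E 11. Eliminate B.
Round 4: D 19, E 11. D has a majority.

D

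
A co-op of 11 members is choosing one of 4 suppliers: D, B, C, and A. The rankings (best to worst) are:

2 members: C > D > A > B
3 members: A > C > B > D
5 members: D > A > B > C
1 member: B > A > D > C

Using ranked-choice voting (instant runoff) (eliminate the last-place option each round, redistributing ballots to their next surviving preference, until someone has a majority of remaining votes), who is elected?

D

Round 1: D 5, B 1, C 2, A 3. Eliminate B.
Round 2: D 5, C 2, A 4. Eliminate C.
Round 3: D 7, A 4. D has a majority.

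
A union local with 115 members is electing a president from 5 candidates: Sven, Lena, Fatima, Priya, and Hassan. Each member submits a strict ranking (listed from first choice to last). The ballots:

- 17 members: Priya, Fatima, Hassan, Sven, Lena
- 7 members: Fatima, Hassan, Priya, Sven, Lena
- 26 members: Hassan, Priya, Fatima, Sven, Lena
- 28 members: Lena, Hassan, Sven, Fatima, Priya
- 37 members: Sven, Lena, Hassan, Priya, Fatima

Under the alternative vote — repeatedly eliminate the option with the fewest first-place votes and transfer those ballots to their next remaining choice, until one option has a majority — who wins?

Hassan

Round 1: Sven 37, Lena 28, Fatima 7, Priya 17, Hassan 26. Eliminate Fatima.
Round 2: Sven 37, Lena 28, Priya 17, Hassan 33. Eliminate Priya.
Round 3: Sven 37, Lena 28, Hassan 50. Eliminate Lena.
Round 4: Sven 37, Hassan 78. Hassan has a majority.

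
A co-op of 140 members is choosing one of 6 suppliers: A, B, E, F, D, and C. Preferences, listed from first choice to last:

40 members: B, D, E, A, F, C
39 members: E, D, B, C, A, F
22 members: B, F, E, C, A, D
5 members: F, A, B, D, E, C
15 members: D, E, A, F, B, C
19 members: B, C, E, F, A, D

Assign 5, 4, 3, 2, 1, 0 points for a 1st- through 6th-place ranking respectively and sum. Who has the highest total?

A: 40·2 + 39·1 + 22·1 + 5·4 + 15·3 + 19·1 = 225
B: 40·5 + 39·3 + 22·5 + 5·3 + 15·1 + 19·5 = 552
E: 40·3 + 39·5 + 22·3 + 5·1 + 15·4 + 19·3 = 503
F: 40·1 + 39·0 + 22·4 + 5·5 + 15·2 + 19·2 = 221
D: 40·4 + 39·4 + 22·0 + 5·2 + 15·5 + 19·0 = 401
C: 40·0 + 39·2 + 22·2 + 5·0 + 15·0 + 19·4 = 198
B has the highest Borda score (552).

B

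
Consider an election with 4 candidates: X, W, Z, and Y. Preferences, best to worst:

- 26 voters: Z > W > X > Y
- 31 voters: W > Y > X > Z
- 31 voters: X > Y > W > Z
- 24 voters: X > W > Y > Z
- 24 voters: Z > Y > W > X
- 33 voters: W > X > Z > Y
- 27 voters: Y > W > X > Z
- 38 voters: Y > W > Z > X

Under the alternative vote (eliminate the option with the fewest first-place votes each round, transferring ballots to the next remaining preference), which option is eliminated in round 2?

X

Round 1: X 55, W 64, Z 50, Y 65. Eliminate Z.
Round 2: X 55, W 90, Y 89. Eliminate X.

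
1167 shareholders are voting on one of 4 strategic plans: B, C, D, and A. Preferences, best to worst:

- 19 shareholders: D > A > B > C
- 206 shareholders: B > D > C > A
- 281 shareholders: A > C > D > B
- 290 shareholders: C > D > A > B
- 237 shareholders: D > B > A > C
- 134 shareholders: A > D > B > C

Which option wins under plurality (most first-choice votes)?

First-place votes: B 206, C 290, D 256, A 415.
A has the most first-place votes.

A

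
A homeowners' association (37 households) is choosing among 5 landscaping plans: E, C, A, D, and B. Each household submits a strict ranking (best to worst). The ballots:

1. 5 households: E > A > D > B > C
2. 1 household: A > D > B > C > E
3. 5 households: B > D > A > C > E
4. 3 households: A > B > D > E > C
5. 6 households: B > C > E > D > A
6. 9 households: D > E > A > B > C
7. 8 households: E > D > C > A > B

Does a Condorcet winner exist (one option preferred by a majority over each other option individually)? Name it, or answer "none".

E vs C: 25–12 for E.
E vs A: 28–9 for E.
E vs D: 19–18 for E.
E vs B: 22–15 for E.
E beats every other option head-to-head.

E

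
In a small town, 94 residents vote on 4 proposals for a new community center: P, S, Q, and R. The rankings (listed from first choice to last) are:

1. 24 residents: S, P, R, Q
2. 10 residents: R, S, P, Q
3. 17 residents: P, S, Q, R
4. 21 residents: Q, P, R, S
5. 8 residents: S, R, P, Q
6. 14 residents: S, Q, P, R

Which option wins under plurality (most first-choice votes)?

S

First-place votes: P 17, S 46, Q 21, R 10.
S has the most first-place votes.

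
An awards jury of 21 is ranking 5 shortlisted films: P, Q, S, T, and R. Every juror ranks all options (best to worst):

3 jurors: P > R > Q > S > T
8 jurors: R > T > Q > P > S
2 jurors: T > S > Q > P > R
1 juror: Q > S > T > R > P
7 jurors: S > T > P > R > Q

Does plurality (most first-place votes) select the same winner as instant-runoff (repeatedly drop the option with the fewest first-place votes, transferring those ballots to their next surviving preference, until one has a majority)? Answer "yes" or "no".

Plurality — first-place votes: P 3, Q 1, S 7, T 2, R 8. Winner: R.
Instant-runoff — R1 P 3, Q 1, S 7, T 2, R 8 (Q out); R2 P 3, S 8, T 2, R 8 (T out); R3 P 3, S 10, R 8 (P out); R4 S 10, R 11 (R winner). Winner: R.
The two methods agree.

yes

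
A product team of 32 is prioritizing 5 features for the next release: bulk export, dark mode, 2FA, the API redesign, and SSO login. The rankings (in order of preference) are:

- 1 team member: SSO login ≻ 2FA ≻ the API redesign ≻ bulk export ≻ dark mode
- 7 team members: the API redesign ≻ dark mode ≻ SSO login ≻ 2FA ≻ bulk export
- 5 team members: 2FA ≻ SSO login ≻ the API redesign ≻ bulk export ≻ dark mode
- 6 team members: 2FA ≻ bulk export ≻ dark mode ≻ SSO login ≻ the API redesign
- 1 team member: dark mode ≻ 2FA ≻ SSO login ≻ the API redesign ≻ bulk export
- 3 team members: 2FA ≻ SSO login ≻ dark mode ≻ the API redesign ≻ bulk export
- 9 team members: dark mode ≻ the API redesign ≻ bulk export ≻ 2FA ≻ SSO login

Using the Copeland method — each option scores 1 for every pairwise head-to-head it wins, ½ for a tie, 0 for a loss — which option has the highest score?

bulk export: loses to dark mode, 2FA, the API redesign, and SSO login → score 0.
dark mode: beats bulk export, 2FA, the API redesign, and SSO login → score 4.
2FA: beats bulk export and SSO login; ties the API redesign; loses to dark mode → score 2.5.
the API redesign: beats bulk export; ties 2FA and SSO login; loses to dark mode → score 2.
SSO login: beats bulk export; ties the API redesign; loses to dark mode and 2FA → score 1.5.
dark mode has the best pairwise record.

dark mode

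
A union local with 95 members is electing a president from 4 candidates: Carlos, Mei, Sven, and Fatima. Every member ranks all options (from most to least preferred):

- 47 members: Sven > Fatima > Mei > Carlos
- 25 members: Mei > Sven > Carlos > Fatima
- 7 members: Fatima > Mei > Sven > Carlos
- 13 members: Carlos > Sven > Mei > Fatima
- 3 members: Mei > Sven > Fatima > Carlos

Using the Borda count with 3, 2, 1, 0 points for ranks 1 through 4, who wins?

Sven

Carlos: 47·0 + 25·1 + 7·0 + 13·3 + 3·0 = 64
Mei: 47·1 + 25·3 + 7·2 + 13·1 + 3·3 = 158
Sven: 47·3 + 25·2 + 7·1 + 13·2 + 3·2 = 230
Fatima: 47·2 + 25·0 + 7·3 + 13·0 + 3·1 = 118
Sven has the highest Borda score (230).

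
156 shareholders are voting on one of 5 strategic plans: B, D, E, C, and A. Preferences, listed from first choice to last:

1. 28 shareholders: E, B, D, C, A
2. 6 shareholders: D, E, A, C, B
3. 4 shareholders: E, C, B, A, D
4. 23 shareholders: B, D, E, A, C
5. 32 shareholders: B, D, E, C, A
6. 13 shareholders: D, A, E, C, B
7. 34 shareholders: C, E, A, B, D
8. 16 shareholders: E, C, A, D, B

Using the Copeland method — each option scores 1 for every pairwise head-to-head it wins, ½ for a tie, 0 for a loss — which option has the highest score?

E

B: beats D, C, and A; loses to E → score 3.
D: beats C and A; loses to B and E → score 2.
E: beats B, D, C, and A → score 4.
C: beats A; loses to B, D, and E → score 1.
A: loses to B, D, E, and C → score 0.
E has the best pairwise record.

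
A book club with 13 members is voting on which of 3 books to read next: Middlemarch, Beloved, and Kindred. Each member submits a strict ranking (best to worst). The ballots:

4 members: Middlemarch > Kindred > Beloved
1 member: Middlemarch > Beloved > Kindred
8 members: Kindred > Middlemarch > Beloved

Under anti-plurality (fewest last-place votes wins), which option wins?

Middlemarch

Last-place votes: Middlemarch 0, Beloved 12, Kindred 1.
Middlemarch is ranked last by the fewest voters, so Middlemarch wins.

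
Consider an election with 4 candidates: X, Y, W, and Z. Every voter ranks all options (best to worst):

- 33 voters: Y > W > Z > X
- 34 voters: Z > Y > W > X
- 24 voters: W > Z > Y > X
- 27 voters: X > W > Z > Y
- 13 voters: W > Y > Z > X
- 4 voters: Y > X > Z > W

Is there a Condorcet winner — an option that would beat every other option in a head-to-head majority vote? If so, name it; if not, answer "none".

none

Checking pairwise contests:
Y beats X 108–27.
Z beats Y 85–50.
Y beats W 71–64.
W beats Z 97–38.
Every option loses at least one head-to-head, so there is no Condorcet winner.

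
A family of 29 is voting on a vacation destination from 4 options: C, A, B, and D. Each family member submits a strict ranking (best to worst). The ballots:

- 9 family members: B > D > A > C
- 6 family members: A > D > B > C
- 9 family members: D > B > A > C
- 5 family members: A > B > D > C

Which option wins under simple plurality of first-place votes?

A

First-place votes: C 0, A 11, B 9, D 9.
A has the most first-place votes.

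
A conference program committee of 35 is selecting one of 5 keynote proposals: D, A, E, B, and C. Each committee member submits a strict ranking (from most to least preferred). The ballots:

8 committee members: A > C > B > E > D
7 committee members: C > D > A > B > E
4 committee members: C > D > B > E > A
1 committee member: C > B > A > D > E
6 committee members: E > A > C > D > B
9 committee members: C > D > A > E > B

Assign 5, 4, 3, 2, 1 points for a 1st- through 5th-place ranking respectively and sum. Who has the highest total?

C

D: 8·1 + 7·4 + 4·4 + 1·2 + 6·2 + 9·4 = 102
A: 8·5 + 7·3 + 4·1 + 1·3 + 6·4 + 9·3 = 119
E: 8·2 + 7·1 + 4·2 + 1·1 + 6·5 + 9·2 = 80
B: 8·3 + 7·2 + 4·3 + 1·4 + 6·1 + 9·1 = 69
C: 8·4 + 7·5 + 4·5 + 1·5 + 6·3 + 9·5 = 155
C has the highest Borda score (155).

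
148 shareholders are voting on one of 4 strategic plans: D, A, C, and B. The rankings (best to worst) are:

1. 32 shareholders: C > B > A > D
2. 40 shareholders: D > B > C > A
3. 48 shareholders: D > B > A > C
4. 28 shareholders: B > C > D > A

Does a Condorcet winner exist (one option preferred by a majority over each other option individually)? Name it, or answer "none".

D

D vs A: 116–32 for D.
D vs C: 88–60 for D.
D vs B: 88–60 for D.
D beats every other option head-to-head.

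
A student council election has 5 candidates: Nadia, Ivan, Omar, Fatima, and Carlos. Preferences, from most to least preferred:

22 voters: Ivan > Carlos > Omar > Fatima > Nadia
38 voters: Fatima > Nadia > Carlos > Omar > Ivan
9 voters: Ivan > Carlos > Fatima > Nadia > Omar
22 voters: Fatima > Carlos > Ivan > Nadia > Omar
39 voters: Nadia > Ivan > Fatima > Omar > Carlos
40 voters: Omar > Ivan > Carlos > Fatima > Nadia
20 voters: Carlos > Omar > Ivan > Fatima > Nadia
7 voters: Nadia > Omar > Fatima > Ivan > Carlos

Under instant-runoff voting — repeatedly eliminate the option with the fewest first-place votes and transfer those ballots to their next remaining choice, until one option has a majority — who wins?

Round 1: Nadia 46, Ivan 31, Omar 40, Fatima 60, Carlos 20. Eliminate Carlos.
Round 2: Nadia 46, Ivan 31, Omar 60, Fatima 60. Eliminate Ivan.
Round 3: Nadia 46, Omar 82, Fatima 69. Eliminate Nadia.
Round 4: Omar 89, Fatima 108. Fatima has a majority.

Fatima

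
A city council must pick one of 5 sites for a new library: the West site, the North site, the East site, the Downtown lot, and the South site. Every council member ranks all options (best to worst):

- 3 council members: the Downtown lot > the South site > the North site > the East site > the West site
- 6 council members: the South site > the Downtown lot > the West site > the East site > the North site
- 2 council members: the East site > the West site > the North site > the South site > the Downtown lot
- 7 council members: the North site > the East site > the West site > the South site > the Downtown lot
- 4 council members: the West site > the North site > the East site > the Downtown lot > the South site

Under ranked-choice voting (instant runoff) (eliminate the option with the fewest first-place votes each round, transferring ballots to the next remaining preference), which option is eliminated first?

Round 1: the West site 4, the North site 7, the East site 2, the Downtown lot 3, the South site 6. Eliminate the East site.

the East site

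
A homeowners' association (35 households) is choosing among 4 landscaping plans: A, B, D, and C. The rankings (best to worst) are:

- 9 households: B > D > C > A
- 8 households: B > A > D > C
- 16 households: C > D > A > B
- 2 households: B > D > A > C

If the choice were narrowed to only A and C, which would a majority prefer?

C

Voters preferring A to C: 10; preferring C to A: 25.
C wins the head-to-head.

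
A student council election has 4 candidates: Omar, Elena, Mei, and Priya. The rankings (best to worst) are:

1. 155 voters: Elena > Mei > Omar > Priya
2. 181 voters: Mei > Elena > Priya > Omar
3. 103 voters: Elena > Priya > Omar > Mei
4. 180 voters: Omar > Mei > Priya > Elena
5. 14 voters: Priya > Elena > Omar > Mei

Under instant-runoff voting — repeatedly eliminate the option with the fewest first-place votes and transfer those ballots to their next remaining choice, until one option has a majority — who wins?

Mei

Round 1: Omar 180, Elena 258, Mei 181, Priya 14. Eliminate Priya.
Round 2: Omar 180, Elena 272, Mei 181. Eliminate Omar.
Round 3: Elena 272, Mei 361. Mei has a majority.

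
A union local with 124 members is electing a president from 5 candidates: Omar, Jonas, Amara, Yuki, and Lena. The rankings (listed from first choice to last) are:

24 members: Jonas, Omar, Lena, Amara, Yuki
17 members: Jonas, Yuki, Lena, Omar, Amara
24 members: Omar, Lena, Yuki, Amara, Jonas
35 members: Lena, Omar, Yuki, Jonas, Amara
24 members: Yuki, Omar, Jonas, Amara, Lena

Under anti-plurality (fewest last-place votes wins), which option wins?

Omar

Last-place votes: Omar 0, Jonas 24, Amara 52, Yuki 24, Lena 24.
Omar is ranked last by the fewest voters, so Omar wins.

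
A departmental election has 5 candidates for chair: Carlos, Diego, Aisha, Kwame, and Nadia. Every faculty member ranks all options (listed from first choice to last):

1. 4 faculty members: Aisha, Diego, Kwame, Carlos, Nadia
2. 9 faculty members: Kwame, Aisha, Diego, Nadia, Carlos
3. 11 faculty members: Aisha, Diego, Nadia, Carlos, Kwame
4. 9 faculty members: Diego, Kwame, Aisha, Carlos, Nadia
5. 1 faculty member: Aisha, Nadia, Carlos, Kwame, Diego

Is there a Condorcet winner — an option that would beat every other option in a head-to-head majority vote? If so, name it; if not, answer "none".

none

Checking pairwise contests:
Diego beats Carlos 33–1.
Aisha beats Diego 25–9.
Kwame beats Aisha 18–16.
Diego beats Kwame 24–10.
Diego beats Nadia 33–1.
Every option loses at least one head-to-head, so there is no Condorcet winner.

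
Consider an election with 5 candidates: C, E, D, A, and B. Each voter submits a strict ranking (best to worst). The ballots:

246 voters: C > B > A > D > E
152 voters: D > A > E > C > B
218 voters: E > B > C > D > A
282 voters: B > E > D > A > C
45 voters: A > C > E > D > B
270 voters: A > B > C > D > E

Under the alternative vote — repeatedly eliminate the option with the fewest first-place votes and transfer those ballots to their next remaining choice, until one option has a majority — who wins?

Round 1: C 246, E 218, D 152, A 315, B 282. Eliminate D.
Round 2: C 246, E 218, A 467, B 282. Eliminate E.
Round 3: C 246, A 467, B 500. Eliminate C.
Round 4: A 467, B 746. B has a majority.

B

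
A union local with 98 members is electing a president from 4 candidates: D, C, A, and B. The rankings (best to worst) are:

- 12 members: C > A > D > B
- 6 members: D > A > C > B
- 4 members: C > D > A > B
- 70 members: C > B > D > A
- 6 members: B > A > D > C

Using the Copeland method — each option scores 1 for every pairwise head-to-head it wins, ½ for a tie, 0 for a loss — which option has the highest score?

D: beats A; loses to C and B → score 1.
C: beats D, A, and B → score 3.
A: loses to D, C, and B → score 0.
B: beats D and A; loses to C → score 2.
C has the best pairwise record.

C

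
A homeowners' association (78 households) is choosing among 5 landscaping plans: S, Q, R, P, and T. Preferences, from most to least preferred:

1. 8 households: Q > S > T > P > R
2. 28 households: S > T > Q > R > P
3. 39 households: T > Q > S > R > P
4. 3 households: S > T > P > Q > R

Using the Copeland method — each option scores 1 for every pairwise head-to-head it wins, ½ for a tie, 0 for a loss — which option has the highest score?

S: beats R and P; ties T; loses to Q → score 2.5.
Q: beats S, R, and P; loses to T → score 3.
R: beats P; loses to S, Q, and T → score 1.
P: loses to S, Q, R, and T → score 0.
T: beats Q, R, and P; ties S → score 3.5.
T has the best pairwise record.

T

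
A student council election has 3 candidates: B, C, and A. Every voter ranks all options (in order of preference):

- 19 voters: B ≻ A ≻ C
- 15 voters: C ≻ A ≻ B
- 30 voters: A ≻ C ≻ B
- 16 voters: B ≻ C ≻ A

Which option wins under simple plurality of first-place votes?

B

First-place votes: B 35, C 15, A 30.
B has the most first-place votes.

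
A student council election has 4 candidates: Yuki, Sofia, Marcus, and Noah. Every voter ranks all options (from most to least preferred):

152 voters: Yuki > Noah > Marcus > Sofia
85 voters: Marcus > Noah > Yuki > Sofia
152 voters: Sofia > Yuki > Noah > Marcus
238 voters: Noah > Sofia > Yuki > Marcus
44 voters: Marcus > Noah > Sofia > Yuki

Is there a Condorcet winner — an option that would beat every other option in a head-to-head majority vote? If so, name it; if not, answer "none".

Noah

Noah vs Yuki: 367–304 for Noah.
Noah vs Sofia: 519–152 for Noah.
Noah vs Marcus: 542–129 for Noah.
Noah beats every other option head-to-head.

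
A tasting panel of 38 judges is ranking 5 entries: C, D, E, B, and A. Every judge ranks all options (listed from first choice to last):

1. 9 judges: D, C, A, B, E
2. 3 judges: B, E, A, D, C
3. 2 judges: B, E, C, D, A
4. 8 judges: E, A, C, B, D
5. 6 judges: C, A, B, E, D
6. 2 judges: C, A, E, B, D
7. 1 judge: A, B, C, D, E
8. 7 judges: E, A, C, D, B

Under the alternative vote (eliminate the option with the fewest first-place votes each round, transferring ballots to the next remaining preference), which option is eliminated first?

A

Round 1: C 8, D 9, E 15, B 5, A 1. Eliminate A.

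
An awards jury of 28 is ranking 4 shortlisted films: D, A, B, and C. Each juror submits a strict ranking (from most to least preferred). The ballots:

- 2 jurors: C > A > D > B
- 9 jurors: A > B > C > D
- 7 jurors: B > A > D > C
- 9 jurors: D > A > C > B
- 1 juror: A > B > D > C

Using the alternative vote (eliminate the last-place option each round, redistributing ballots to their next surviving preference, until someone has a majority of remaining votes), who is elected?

A

Round 1: D 9, A 10, B 7, C 2. Eliminate C.
Round 2: D 9, A 12, B 7. Eliminate B.
Round 3: D 9, A 19. A has a majority.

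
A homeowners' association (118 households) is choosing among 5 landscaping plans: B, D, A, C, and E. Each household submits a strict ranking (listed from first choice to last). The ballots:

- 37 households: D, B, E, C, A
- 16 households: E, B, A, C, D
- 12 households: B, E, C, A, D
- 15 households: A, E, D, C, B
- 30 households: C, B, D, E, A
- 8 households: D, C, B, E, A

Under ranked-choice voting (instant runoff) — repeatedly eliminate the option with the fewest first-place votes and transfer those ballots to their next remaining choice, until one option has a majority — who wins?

D

Round 1: B 12, D 45, A 15, C 30, E 16. Eliminate B.
Round 2: D 45, A 15, C 30, E 28. Eliminate A.
Round 3: D 45, C 30, E 43. Eliminate C.
Round 4: D 75, E 43. D has a majority.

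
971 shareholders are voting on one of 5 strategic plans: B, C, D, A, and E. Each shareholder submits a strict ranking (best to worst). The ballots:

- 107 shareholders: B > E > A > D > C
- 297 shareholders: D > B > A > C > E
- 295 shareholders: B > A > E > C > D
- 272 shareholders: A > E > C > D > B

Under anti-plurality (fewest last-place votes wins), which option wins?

A

Last-place votes: B 272, C 107, D 295, A 0, E 297.
A is ranked last by the fewest voters, so A wins.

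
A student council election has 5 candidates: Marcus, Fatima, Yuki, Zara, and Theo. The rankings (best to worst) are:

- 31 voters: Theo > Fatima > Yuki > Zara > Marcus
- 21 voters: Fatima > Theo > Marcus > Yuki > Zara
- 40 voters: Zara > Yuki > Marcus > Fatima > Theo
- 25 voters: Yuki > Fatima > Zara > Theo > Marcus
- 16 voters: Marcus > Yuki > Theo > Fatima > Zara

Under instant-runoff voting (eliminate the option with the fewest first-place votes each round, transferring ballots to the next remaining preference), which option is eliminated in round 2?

Round 1: Marcus 16, Fatima 21, Yuki 25, Zara 40, Theo 31. Eliminate Marcus.
Round 2: Fatima 21, Yuki 41, Zara 40, Theo 31. Eliminate Fatima.

Fatima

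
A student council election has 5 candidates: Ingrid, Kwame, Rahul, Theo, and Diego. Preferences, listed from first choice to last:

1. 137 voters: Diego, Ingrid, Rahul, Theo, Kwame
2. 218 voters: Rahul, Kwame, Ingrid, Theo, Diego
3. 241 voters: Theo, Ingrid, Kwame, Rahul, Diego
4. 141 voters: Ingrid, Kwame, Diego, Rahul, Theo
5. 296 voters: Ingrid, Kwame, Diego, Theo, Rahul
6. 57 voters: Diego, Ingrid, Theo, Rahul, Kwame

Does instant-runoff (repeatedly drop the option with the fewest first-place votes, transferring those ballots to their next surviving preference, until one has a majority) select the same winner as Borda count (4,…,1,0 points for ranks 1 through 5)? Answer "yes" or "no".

Instant-runoff — R1 Ingrid 437, Kwame 0, Rahul 218, Theo 241, Diego 194 (Kwame out); R2 Ingrid 437, Rahul 218, Theo 241, Diego 194 (Diego out); R3 Ingrid 631, Rahul 218, Theo 241 (Ingrid winner). Winner: Ingrid.
Borda — scores: Ingrid 3489, Kwame 2447, Rahul 1585, Theo 1729, Diego 1650. Winner: Ingrid.
The two methods agree.

yes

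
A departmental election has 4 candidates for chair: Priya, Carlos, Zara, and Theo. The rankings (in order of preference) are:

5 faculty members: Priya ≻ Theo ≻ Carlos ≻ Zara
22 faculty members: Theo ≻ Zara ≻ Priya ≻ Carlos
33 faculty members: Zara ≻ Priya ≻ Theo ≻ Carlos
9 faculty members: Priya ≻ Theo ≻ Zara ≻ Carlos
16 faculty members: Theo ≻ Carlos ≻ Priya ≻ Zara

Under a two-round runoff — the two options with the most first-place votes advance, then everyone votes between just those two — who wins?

Round 1 first-place votes: Priya 14, Carlos 0, Zara 33, Theo 38.
Theo and Zara advance.
Runoff: Theo is preferred to Zara by 52 voters; Zara by 33.
Theo wins the runoff.

Theo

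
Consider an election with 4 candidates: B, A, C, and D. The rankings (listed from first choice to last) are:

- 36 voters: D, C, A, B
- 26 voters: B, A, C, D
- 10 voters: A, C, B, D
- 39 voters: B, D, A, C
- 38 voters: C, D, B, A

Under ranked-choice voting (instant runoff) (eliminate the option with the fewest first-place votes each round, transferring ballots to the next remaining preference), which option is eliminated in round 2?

Round 1: B 65, A 10, C 38, D 36. Eliminate A.
Round 2: B 65, C 48, D 36. Eliminate D.

D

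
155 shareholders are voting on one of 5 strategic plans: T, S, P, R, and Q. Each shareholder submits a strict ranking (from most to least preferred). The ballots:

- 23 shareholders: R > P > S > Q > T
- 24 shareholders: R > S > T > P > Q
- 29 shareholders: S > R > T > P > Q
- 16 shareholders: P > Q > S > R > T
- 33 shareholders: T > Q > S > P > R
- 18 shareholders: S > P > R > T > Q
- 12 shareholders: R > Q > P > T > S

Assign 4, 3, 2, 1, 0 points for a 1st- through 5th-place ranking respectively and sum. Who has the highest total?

S

T: 23·0 + 24·2 + 29·2 + 16·0 + 33·4 + 18·1 + 12·1 = 268
S: 23·2 + 24·3 + 29·4 + 16·2 + 33·2 + 18·4 + 12·0 = 404
P: 23·3 + 24·1 + 29·1 + 16·4 + 33·1 + 18·3 + 12·2 = 297
R: 23·4 + 24·4 + 29·3 + 16·1 + 33·0 + 18·2 + 12·4 = 375
Q: 23·1 + 24·0 + 29·0 + 16·3 + 33·3 + 18·0 + 12·3 = 206
S has the highest Borda score (404).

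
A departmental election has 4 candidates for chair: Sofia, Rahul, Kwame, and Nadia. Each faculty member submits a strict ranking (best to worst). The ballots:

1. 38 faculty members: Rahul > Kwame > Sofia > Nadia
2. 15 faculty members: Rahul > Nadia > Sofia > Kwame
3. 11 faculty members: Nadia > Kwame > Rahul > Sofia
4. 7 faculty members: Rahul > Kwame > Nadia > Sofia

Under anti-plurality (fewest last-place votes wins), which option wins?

Rahul

Last-place votes: Sofia 18, Rahul 0, Kwame 15, Nadia 38.
Rahul is ranked last by the fewest voters, so Rahul wins.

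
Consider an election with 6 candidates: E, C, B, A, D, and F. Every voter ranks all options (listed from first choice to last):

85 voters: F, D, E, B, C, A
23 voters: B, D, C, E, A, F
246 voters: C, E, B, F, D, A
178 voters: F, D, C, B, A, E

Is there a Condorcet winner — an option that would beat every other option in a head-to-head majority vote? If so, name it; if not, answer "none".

Checking pairwise contests:
C beats E 447–85.
D beats C 286–246.
E beats B 331–201.
E beats A 354–178.
B beats D 269–263.
E beats F 269–263.
Every option loses at least one head-to-head, so there is no Condorcet winner.

none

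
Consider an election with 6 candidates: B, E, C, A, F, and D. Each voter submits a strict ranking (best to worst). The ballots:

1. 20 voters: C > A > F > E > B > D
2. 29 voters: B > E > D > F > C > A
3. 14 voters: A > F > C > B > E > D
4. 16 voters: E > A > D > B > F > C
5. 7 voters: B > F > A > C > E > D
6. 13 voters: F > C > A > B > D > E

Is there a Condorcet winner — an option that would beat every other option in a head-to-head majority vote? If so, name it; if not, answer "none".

none

Checking pairwise contests:
A beats B 63–36.
B beats E 63–36.
B beats C 52–47.
C beats A 62–37.
B beats F 52–47.
B beats D 83–16.
Every option loses at least one head-to-head, so there is no Condorcet winner.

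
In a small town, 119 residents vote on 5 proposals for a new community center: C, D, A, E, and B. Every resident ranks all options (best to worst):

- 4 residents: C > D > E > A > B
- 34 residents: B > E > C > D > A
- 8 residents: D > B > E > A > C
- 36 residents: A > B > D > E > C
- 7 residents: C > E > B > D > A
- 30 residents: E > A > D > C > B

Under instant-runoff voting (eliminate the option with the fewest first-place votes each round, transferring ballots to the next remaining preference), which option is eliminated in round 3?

A

Round 1: C 11, D 8, A 36, E 30, B 34. Eliminate D.
Round 2: C 11, A 36, E 30, B 42. Eliminate C.
Round 3: A 36, E 41, B 42. Eliminate A.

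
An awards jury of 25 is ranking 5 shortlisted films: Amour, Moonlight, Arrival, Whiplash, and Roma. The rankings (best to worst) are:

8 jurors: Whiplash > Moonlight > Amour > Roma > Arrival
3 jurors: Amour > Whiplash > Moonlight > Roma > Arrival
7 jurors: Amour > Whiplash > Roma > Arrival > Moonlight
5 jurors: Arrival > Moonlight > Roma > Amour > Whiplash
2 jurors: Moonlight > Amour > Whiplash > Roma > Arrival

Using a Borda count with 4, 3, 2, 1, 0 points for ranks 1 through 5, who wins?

Amour: 8·2 + 3·4 + 7·4 + 5·1 + 2·3 = 67
Moonlight: 8·3 + 3·2 + 7·0 + 5·3 + 2·4 = 53
Arrival: 8·0 + 3·0 + 7·1 + 5·4 + 2·0 = 27
Whiplash: 8·4 + 3·3 + 7·3 + 5·0 + 2·2 = 66
Roma: 8·1 + 3·1 + 7·2 + 5·2 + 2·1 = 37
Amour has the highest Borda score (67).

Amour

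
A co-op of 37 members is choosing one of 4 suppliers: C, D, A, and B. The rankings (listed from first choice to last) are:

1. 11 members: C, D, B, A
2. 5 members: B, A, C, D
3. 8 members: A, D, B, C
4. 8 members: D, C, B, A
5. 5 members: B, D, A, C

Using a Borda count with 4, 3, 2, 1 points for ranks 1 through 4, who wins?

D

C: 11·4 + 5·2 + 8·1 + 8·3 + 5·1 = 91
D: 11·3 + 5·1 + 8·3 + 8·4 + 5·3 = 109
A: 11·1 + 5·3 + 8·4 + 8·1 + 5·2 = 76
B: 11·2 + 5·4 + 8·2 + 8·2 + 5·4 = 94
D has the highest Borda score (109).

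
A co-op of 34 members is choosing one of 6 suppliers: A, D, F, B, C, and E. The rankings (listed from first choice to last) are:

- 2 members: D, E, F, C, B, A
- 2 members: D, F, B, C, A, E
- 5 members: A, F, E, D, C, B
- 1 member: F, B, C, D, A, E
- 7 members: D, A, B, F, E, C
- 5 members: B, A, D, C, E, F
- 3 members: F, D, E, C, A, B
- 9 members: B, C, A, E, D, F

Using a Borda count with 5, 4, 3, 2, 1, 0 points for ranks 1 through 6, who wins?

A: 2·0 + 2·1 + 5·5 + 1·1 + 7·4 + 5·4 + 3·1 + 9·3 = 106
D: 2·5 + 2·5 + 5·2 + 1·2 + 7·5 + 5·3 + 3·4 + 9·1 = 103
F: 2·3 + 2·4 + 5·4 + 1·5 + 7·2 + 5·0 + 3·5 + 9·0 = 68
B: 2·1 + 2·3 + 5·0 + 1·4 + 7·3 + 5·5 + 3·0 + 9·5 = 103
C: 2·2 + 2·2 + 5·1 + 1·3 + 7·0 + 5·2 + 3·2 + 9·4 = 68
E: 2·4 + 2·0 + 5·3 + 1·0 + 7·1 + 5·1 + 3·3 + 9·2 = 62
A has the highest Borda score (106).

A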